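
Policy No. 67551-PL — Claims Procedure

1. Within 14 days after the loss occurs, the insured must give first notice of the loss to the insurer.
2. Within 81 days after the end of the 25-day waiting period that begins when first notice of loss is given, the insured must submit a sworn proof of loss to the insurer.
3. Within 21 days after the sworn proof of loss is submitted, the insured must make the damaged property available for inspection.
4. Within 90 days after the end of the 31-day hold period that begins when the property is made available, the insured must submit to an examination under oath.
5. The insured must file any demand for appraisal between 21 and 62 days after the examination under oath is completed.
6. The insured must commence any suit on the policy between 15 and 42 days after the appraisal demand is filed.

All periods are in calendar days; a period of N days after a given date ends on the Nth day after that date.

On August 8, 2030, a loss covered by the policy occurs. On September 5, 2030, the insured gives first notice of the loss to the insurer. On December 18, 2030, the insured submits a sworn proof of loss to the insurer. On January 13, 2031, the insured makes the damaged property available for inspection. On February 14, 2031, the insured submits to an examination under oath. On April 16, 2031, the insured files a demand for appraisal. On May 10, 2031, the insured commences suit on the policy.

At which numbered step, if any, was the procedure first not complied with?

Step 1 — counting 14 days from August 8, 2030 (when the loss occurs) gives a deadline of August 22, 2030; not done until September 5, 2030, 14 days after the deadline.

Step 1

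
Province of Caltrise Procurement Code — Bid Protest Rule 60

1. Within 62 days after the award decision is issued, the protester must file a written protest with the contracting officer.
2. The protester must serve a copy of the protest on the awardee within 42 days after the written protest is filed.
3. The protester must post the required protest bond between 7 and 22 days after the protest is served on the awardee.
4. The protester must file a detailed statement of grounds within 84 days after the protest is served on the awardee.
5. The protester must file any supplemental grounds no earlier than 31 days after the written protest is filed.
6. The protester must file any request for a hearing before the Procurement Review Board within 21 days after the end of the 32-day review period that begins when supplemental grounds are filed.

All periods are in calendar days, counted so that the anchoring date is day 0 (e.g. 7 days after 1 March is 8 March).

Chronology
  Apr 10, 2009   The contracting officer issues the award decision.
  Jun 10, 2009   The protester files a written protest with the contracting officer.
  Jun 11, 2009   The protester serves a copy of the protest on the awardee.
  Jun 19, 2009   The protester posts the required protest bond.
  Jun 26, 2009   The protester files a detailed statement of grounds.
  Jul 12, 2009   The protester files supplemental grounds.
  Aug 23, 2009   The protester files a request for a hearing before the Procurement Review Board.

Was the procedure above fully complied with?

(1) due by Apr 10, 2009 + 62 days = Jun 11, 2009; completed Jun 10, 2009, before the deadline.
(2) due by Jun 10, 2009 + 42 days = Jul 22, 2009; done Jun 11, 2009 — timely.
(3) the permitted window runs from Jun 11, 2009 + 7 = Jun 18, 2009 to Jun 11, 2009 + 22 = Jul 3, 2009; Jun 19, 2009 falls inside that range.
(4) due by Jun 11, 2009 + 84 days = Sep 3, 2009; done Jun 26, 2009 — timely.
(5) permitted from Jun 10, 2009 + 31 days = Jul 11, 2009 onward; done Jul 12, 2009, after the minimum wait.
(6) due by Aug 13, 2009 + 21 days = Sep 3, 2009; done Aug 23, 2009 — timely.

Yes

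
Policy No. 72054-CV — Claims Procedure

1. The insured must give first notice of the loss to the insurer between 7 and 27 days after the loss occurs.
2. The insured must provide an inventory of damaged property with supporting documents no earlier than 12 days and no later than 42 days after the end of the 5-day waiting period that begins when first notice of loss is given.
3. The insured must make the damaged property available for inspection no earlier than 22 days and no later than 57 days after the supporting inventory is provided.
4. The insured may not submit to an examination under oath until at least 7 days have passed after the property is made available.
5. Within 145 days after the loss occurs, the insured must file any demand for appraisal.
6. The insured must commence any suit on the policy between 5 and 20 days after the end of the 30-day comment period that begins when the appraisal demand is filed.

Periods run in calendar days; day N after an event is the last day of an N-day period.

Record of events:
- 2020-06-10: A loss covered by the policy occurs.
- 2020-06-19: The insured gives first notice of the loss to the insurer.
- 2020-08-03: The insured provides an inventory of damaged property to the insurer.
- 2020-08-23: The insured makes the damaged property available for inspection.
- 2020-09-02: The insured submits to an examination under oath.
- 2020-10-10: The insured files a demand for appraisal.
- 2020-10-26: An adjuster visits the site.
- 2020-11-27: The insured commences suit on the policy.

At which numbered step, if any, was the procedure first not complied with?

Step 3

Step 1: the window is 7–27 days after 2020-06-10 (when the loss occurs), so 2020-06-17 through 2020-07-07; done 2020-06-19 — within the window.
Step 2: the window is 12–42 days after 2020-06-24 (end of the 5-day waiting period, which began when first notice of loss is given on 2020-06-19), so 2020-07-06 through 2020-08-05; 2020-08-03 falls inside that range.
Step 3: the window is 22–57 days after 2020-08-03 (when the supporting inventory is provided), so 2020-08-25 through 2020-09-29; done 2020-08-23 — 2 days before the window opened.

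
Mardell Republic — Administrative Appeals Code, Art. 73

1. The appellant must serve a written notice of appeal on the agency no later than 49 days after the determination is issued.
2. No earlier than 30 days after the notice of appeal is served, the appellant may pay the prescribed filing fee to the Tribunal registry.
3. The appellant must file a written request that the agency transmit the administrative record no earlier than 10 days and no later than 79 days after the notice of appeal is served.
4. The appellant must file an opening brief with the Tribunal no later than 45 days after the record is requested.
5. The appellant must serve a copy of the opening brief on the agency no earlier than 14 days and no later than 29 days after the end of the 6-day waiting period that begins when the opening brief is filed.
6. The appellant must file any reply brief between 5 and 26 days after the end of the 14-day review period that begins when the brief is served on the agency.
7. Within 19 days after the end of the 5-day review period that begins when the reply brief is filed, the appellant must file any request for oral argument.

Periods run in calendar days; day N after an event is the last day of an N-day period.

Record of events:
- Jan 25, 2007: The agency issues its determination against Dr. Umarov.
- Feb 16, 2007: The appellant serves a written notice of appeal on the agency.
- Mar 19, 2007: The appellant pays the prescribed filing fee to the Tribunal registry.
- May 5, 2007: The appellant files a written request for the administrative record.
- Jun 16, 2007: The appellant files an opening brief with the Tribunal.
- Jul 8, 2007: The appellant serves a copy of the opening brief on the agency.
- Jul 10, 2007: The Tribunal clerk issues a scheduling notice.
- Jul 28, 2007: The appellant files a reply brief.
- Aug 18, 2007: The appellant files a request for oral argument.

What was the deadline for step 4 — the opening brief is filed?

Step 4 runs from May 5, 2007, when the record is requested. 45 days after May 5, 2007 is Jun 19, 2007.

Jun 19, 2007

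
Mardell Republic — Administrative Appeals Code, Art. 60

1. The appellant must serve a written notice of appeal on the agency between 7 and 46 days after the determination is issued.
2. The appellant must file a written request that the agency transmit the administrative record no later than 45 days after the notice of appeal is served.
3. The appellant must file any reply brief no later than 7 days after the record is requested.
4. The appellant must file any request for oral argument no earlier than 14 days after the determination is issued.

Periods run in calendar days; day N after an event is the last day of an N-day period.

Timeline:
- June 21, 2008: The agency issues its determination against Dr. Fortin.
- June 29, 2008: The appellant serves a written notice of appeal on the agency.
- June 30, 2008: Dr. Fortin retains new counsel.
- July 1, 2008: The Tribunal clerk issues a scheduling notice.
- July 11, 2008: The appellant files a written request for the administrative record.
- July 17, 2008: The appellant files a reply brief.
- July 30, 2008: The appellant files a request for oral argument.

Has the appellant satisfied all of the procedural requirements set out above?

(1) the permitted window runs from June 21, 2008 + 7 = June 28, 2008 to June 21, 2008 + 46 = August 6, 2008; done June 29, 2008 — within the window.
(2) due by June 29, 2008 + 45 days = August 13, 2008; July 11, 2008 is within that limit.
(3) due by July 11, 2008 + 7 days = July 18, 2008; done July 17, 2008 — timely.
(4) permitted from June 21, 2008 + 14 days = July 5, 2008 onward; done July 30, 2008, after the minimum wait.

Yes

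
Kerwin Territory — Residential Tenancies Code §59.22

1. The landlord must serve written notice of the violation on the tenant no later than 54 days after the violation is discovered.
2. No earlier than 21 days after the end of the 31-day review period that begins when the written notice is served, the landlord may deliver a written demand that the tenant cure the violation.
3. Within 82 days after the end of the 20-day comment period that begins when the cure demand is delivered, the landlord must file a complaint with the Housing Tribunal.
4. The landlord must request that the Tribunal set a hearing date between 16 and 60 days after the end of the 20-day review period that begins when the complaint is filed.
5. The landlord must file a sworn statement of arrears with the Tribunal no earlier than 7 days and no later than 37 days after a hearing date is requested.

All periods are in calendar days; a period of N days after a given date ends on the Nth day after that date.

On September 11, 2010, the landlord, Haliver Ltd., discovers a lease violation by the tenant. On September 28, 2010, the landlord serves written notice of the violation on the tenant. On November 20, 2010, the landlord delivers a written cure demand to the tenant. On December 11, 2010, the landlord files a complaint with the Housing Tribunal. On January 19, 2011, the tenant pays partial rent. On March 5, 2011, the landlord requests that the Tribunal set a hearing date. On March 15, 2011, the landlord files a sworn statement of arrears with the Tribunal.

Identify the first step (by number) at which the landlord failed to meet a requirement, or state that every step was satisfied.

Step 4

(1) due by September 11, 2010 + 54 days = November 4, 2010; September 28, 2010 is within that limit.
(2) permitted from October 29, 2010 + 21 days = November 19, 2010 onward; done November 20, 2010, after the minimum wait.
(3) due by December 10, 2010 + 82 days = March 2, 2011; done December 11, 2010 — timely.
(4) the permitted window runs from December 31, 2010 + 16 = January 16, 2011 to December 31, 2010 + 60 = March 1, 2011; March 5, 2011 is 4 days past the end of the window.
The analysis stops there.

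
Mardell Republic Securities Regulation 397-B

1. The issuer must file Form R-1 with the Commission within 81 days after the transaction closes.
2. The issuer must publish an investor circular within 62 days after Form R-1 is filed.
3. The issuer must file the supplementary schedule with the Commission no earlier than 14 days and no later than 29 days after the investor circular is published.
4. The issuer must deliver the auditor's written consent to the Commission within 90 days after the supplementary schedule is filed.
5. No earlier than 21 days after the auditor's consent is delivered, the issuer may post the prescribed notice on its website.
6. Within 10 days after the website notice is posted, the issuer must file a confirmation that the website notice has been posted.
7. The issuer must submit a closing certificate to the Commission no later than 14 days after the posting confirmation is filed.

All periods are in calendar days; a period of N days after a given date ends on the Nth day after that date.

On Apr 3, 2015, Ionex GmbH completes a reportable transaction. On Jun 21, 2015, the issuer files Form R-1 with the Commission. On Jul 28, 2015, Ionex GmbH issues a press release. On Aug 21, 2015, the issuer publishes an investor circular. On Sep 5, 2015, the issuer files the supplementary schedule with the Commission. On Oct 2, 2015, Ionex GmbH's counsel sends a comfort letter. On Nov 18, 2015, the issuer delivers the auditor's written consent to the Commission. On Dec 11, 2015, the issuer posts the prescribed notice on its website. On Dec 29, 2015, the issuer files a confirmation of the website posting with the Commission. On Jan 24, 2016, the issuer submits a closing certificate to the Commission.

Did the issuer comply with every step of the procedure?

No

Step 1 — counting 81 days from Apr 3, 2015 (when the transaction closes) gives a deadline of Jun 23, 2015; completed Jun 21, 2015, before the deadline.
Step 2 — counting 62 days from Jun 21, 2015 (when Form R-1 is filed) gives a deadline of Aug 22, 2015; completed Aug 21, 2015, before the deadline.
Step 3 — 14 and 29 days from Aug 21, 2015 (when the investor circular is published) are Sep 4, 2015 and Sep 19, 2015 respectively; done Sep 5, 2015 — within the window.
Step 4 — counting 90 days from Sep 5, 2015 (when the supplementary schedule is filed) gives a deadline of Dec 4, 2015; completed Nov 18, 2015, before the deadline.
Step 5 — must wait 21 days from Nov 18, 2015 (when the auditor's consent is delivered), so not before Dec 9, 2015; Dec 11, 2015 is on or after that date.
Step 6 — counting 10 days from Dec 11, 2015 (when the website notice is posted) gives a deadline of Dec 21, 2015; Dec 29, 2015 misses that deadline by 8 days.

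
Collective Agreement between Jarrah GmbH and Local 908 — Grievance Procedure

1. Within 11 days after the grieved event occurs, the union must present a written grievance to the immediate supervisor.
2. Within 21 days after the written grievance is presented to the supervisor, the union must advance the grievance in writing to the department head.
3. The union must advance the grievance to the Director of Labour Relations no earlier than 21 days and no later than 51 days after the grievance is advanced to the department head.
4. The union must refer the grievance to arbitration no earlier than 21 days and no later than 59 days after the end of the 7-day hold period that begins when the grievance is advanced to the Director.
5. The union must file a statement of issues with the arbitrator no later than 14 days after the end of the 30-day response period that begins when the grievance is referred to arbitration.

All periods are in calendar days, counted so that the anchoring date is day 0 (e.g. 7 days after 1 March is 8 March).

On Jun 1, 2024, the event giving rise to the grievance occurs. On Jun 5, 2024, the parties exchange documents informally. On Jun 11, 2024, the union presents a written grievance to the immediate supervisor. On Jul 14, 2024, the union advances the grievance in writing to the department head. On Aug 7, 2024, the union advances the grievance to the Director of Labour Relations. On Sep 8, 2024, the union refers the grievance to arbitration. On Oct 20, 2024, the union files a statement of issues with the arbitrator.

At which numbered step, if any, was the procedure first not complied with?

Step 1: 11 days after Jun 1, 2024 (when the grieved event occurs) is Jun 12, 2024; completed Jun 11, 2024, before the deadline.
Step 2: 21 days after Jun 11, 2024 (when the written grievance is presented to the supervisor) is Jul 2, 2024; done Jul 14, 2024 — 12 days late.

Step 2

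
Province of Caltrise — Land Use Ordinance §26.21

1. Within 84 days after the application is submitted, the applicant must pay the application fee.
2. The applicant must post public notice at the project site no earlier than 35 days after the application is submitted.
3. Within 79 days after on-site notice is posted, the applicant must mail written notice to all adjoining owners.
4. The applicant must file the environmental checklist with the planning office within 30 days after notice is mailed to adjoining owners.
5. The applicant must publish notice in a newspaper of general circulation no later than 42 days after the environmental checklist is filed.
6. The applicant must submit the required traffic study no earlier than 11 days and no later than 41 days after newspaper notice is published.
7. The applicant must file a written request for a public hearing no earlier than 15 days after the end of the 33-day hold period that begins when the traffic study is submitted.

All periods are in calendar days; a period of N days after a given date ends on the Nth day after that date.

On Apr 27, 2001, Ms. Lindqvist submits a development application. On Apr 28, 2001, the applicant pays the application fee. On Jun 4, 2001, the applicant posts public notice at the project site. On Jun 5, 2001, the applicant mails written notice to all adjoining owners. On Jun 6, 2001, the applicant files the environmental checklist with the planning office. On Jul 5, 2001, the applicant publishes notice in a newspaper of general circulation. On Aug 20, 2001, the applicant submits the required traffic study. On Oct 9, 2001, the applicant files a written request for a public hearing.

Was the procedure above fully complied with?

No

(1) due by Apr 27, 2001 + 84 days = Jul 20, 2001; completed Apr 28, 2001, before the deadline.
(2) permitted from Apr 27, 2001 + 35 days = Jun 1, 2001 onward; done Jun 4, 2001 — permitted.
(3) due by Jun 4, 2001 + 79 days = Aug 22, 2001; completed Jun 5, 2001, before the deadline.
(4) due by Jun 5, 2001 + 30 days = Jul 5, 2001; Jun 6, 2001 is within that limit.
(5) due by Jun 6, 2001 + 42 days = Jul 18, 2001; completed Jul 5, 2001, before the deadline.
(6) the permitted window runs from Jul 5, 2001 + 11 = Jul 16, 2001 to Jul 5, 2001 + 41 = Aug 15, 2001; Aug 20, 2001 is 5 days past the end of the window.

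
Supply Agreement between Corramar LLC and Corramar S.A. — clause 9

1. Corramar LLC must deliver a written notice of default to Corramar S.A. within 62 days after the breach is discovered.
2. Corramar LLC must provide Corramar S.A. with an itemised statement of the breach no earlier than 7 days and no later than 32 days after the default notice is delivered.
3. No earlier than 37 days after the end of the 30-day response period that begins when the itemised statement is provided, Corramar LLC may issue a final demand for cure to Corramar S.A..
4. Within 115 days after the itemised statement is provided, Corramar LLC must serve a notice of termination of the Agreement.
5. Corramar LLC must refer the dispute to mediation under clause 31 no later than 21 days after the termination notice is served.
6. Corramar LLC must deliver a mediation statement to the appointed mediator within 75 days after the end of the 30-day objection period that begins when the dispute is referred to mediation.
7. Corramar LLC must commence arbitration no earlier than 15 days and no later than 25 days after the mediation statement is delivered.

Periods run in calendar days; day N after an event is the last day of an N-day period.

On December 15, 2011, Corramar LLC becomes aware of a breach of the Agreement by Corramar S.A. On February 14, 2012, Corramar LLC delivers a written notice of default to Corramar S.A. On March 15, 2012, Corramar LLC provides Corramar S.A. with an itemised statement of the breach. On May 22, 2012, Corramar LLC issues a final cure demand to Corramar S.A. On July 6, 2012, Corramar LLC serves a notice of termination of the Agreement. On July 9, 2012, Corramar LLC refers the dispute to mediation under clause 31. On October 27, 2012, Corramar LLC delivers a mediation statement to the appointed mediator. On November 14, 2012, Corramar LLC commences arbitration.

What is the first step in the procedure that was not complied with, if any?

Step 6

Step 1: 62 days after December 15, 2011 (when the breach is discovered) is February 15, 2012; February 14, 2012 is within that limit.
Step 2: the window is 7–32 days after February 14, 2012 (when the default notice is delivered), so February 21, 2012 through March 17, 2012; done March 15, 2012 — within the window.
Step 3: the earliest permitted date is 37 days after April 14, 2012 (end of the 30-day response period, which began when the itemised statement is provided on March 15, 2012), i.e. May 21, 2012; done May 22, 2012 — permitted.
Step 4: 115 days after March 15, 2012 (when the itemised statement is provided) is July 8, 2012; completed July 6, 2012, before the deadline.
Step 5: 21 days after July 6, 2012 (when the termination notice is served) is July 27, 2012; done July 9, 2012 — timely.
Step 6: 75 days after August 8, 2012 (end of the 30-day objection period, which began when the dispute is referred to mediation on July 9, 2012) is October 22, 2012; October 27, 2012 misses that deadline by 5 days.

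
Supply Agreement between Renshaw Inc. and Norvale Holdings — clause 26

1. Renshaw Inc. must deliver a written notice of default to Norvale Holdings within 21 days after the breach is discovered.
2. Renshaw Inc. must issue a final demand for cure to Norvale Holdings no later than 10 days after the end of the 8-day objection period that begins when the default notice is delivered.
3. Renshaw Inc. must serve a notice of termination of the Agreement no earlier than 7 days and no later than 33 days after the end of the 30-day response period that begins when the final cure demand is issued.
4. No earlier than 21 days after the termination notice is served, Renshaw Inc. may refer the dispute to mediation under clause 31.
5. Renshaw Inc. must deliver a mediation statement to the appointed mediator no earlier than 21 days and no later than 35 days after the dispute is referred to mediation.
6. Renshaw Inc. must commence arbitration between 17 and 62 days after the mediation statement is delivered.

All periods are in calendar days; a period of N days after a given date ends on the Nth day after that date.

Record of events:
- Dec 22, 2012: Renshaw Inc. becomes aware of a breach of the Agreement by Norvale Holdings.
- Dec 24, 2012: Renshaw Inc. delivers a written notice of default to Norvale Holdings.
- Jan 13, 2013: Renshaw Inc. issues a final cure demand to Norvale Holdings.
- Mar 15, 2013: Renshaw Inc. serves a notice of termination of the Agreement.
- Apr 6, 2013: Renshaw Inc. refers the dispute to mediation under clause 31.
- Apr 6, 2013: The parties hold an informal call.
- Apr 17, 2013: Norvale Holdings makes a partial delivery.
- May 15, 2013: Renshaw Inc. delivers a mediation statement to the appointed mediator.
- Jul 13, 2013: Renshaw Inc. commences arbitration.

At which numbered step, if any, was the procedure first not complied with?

Step 2

Step 1 — counting 21 days from Dec 22, 2012 (when the breach is discovered) gives a deadline of Jan 12, 2013; Dec 24, 2012 is within that limit.
Step 2 — counting 10 days from Jan 1, 2013 (end of the 8-day objection period, which began when the default notice is delivered on Dec 24, 2012) gives a deadline of Jan 11, 2013; Jan 13, 2013 misses that deadline by 2 days.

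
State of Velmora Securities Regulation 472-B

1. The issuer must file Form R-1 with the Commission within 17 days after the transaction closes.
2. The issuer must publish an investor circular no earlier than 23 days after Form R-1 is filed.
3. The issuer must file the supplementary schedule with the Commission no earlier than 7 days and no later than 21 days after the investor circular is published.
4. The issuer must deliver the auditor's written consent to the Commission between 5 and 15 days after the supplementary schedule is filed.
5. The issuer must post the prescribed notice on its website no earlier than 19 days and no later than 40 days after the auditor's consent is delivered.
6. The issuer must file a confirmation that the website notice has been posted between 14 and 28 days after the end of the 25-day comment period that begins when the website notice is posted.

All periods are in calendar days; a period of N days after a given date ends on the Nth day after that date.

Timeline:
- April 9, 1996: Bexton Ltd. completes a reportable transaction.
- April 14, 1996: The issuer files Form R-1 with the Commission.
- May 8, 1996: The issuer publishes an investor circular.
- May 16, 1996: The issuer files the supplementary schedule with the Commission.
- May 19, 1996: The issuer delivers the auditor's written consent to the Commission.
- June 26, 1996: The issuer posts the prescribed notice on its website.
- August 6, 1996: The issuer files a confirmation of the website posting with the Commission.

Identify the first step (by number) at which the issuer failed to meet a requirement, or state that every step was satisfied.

Step 4

Step 1 — counting 17 days from April 9, 1996 (when the transaction closes) gives a deadline of April 26, 1996; done April 14, 1996 — timely.
Step 2 — must wait 23 days from April 14, 1996 (when Form R-1 is filed), so not before May 7, 1996; May 8, 1996 is on or after that date.
Step 3 — 7 and 21 days from May 8, 1996 (when the investor circular is published) are May 15, 1996 and May 29, 1996 respectively; May 16, 1996 falls inside that range.
Step 4 — 5 and 15 days from May 16, 1996 (when the supplementary schedule is filed) are May 21, 1996 and May 31, 1996 respectively; May 19, 1996 is 2 days too early.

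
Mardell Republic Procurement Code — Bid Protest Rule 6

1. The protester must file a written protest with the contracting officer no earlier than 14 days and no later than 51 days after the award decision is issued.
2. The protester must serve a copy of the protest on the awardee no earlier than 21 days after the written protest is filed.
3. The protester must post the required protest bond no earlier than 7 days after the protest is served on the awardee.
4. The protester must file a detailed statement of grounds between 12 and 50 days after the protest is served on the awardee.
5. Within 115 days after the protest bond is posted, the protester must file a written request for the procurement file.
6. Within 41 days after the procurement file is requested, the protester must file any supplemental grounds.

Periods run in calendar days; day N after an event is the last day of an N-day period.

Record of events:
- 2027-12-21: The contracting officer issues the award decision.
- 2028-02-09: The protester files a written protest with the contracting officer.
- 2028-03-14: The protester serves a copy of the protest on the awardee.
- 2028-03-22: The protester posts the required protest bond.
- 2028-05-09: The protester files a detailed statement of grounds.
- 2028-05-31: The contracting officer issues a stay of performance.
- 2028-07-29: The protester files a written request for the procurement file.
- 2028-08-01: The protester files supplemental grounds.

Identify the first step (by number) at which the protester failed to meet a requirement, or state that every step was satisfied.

Step 4

(1) the permitted window runs from 2027-12-21 + 14 = 2028-01-04 to 2027-12-21 + 51 = 2028-02-10; done 2028-02-09, which is between those dates.
(2) permitted from 2028-02-09 + 21 days = 2028-03-01 onward; done 2028-03-14 — permitted.
(3) permitted from 2028-03-14 + 7 days = 2028-03-21 onward; 2028-03-22 is on or after that date.
(4) the permitted window runs from 2028-03-14 + 12 = 2028-03-26 to 2028-03-14 + 50 = 2028-05-03; 2028-05-09 is 6 days past the end of the window.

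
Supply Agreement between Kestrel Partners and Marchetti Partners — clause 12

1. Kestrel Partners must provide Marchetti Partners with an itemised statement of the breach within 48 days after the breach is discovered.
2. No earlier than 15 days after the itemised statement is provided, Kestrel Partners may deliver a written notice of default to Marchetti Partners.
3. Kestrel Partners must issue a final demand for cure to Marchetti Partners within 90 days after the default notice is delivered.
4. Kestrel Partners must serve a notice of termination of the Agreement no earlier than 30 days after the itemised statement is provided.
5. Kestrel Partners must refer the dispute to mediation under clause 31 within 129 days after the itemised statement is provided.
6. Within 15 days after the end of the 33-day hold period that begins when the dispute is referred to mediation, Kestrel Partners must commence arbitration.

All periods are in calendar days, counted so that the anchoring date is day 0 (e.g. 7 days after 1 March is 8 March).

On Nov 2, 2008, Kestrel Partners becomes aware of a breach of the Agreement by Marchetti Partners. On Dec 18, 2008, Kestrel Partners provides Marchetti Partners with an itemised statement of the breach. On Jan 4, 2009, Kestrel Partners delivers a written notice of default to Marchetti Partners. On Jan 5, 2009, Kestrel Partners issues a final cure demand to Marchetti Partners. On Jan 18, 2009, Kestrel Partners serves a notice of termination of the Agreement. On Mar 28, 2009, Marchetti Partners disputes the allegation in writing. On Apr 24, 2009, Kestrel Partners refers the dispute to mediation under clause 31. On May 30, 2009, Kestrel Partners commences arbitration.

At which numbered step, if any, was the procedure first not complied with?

None — every step was satisfied

Step 1: 48 days after Nov 2, 2008 (when the breach is discovered) is Dec 20, 2008; completed Dec 18, 2008, before the deadline.
Step 2: the earliest permitted date is 15 days after Dec 18, 2008 (when the itemised statement is provided), i.e. Jan 2, 2009; Jan 4, 2009 is on or after that date.
Step 3: 90 days after Jan 4, 2009 (when the default notice is delivered) is Apr 4, 2009; done Jan 5, 2009 — timely.
Step 4: the earliest permitted date is 30 days after Dec 18, 2008 (when the itemised statement is provided), i.e. Jan 17, 2009; done Jan 18, 2009 — permitted.
Step 5: 129 days after Dec 18, 2008 (when the itemised statement is provided) is Apr 26, 2009; Apr 24, 2009 is within that limit.
Step 6: 15 days after May 27, 2009 (end of the 33-day hold period, which began when the dispute is referred to mediation on Apr 24, 2009) is Jun 11, 2009; completed May 30, 2009, before the deadline.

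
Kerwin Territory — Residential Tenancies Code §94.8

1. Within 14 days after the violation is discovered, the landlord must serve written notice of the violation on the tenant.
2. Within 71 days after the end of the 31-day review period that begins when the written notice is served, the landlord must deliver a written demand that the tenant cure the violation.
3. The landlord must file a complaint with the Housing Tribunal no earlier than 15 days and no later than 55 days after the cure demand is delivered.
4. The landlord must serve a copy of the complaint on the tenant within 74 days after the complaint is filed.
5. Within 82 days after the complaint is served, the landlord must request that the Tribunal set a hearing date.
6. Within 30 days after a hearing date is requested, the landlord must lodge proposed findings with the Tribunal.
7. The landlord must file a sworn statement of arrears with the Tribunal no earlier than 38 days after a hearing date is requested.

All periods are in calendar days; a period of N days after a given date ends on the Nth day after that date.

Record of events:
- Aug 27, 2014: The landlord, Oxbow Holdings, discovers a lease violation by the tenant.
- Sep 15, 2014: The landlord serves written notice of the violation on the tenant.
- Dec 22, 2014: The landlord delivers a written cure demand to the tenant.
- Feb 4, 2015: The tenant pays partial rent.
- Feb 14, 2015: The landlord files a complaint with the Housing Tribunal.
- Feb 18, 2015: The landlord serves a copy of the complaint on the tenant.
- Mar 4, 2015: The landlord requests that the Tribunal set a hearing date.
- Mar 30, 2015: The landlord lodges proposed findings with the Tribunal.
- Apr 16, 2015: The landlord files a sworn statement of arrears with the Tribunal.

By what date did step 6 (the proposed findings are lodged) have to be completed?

Apr 3, 2015

Step 6 runs from Mar 4, 2015, when a hearing date is requested. 30 days after Mar 4, 2015 is Apr 3, 2015.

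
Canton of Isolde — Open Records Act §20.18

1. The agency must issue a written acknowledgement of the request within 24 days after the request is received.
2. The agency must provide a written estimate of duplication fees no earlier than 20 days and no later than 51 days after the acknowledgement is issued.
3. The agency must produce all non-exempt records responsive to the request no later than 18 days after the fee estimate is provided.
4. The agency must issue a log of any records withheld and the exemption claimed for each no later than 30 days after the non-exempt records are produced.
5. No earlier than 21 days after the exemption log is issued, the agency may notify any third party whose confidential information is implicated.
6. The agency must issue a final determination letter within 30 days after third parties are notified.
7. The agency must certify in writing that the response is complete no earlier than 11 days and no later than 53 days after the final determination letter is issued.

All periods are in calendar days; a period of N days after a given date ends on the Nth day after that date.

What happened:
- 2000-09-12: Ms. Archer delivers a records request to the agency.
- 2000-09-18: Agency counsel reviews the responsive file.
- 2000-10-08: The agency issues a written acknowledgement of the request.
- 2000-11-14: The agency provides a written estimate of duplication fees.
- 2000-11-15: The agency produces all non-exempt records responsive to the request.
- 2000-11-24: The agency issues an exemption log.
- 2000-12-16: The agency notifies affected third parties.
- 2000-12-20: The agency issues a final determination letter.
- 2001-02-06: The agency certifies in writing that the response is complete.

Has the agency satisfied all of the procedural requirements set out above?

Step 1 — counting 24 days from 2000-09-12 (when the request is received) gives a deadline of 2000-10-06; not done until 2000-10-08, 2 days after the deadline.
No need to go further; step 1 was not satisfied.

No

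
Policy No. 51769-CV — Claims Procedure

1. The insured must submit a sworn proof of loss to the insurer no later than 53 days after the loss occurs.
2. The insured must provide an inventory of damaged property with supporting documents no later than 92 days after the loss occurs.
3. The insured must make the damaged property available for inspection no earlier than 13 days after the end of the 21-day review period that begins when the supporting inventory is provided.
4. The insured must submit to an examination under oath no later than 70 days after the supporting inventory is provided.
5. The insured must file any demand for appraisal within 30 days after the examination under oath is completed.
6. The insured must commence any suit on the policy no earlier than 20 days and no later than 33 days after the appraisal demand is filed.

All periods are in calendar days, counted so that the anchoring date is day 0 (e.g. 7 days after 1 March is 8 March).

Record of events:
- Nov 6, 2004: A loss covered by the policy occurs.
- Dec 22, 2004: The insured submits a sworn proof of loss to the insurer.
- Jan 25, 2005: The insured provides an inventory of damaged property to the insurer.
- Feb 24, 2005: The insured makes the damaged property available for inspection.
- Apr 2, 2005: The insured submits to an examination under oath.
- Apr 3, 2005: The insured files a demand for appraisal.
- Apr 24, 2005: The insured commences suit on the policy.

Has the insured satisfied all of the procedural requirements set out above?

No

Step 1 — counting 53 days from Nov 6, 2004 (when the loss occurs) gives a deadline of Dec 29, 2004; completed Dec 22, 2004, before the deadline.
Step 2 — counting 92 days from Nov 6, 2004 (when the loss occurs) gives a deadline of Feb 6, 2005; Jan 25, 2005 is within that limit.
Step 3 — must wait 13 days from Feb 15, 2005 (end of the 21-day review period, which began when the supporting inventory is provided on Jan 25, 2005), so not before Feb 28, 2005; Feb 24, 2005 is 4 days before the earliest permitted date.
Later steps need not be reached.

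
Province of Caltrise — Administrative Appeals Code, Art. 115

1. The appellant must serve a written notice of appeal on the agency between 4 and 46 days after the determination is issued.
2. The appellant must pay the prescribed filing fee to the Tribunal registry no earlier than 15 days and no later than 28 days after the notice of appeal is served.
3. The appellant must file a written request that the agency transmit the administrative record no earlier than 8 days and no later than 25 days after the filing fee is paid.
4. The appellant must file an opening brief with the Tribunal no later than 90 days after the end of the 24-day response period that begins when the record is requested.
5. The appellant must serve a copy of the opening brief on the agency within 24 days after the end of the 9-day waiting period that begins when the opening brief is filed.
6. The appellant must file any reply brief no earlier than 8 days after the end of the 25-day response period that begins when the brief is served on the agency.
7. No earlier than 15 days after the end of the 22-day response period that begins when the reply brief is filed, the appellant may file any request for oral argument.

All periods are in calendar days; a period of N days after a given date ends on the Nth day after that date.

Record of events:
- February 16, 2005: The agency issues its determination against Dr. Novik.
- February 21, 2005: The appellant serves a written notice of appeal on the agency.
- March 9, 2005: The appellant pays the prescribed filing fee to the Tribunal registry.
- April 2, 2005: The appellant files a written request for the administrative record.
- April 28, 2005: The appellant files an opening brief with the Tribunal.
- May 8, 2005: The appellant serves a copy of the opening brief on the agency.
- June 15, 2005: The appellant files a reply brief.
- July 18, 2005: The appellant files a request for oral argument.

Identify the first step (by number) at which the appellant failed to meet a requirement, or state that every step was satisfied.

Step 7

(1) the permitted window runs from February 16, 2005 + 4 = February 20, 2005 to February 16, 2005 + 46 = April 3, 2005; done February 21, 2005 — within the window.
(2) the permitted window runs from February 21, 2005 + 15 = March 8, 2005 to February 21, 2005 + 28 = March 21, 2005; March 9, 2005 falls inside that range.
(3) the permitted window runs from March 9, 2005 + 8 = March 17, 2005 to March 9, 2005 + 25 = April 3, 2005; April 2, 2005 falls inside that range.
(4) due by April 26, 2005 + 90 days = July 25, 2005; done April 28, 2005 — timely.
(5) due by May 7, 2005 + 24 days = May 31, 2005; completed May 8, 2005, before the deadline.
(6) permitted from June 2, 2005 + 8 days = June 10, 2005 onward; done June 15, 2005, after the minimum wait.
(7) permitted from July 7, 2005 + 15 days = July 22, 2005 onward; acted on July 18, 2005, 4 days prematurely.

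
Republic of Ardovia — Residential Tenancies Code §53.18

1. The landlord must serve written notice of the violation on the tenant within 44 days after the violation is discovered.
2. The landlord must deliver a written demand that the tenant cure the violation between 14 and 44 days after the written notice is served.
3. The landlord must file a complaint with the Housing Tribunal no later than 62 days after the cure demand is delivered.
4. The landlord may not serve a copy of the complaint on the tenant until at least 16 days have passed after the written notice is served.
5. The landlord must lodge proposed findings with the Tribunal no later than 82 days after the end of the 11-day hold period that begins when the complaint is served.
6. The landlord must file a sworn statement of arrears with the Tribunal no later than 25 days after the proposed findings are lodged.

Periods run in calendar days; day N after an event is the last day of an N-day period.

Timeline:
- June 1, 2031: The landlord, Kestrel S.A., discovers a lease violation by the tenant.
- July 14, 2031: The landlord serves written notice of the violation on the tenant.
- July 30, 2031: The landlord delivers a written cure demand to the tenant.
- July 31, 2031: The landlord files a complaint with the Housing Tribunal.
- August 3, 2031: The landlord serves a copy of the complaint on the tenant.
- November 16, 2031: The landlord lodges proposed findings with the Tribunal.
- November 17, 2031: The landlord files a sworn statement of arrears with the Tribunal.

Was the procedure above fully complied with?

No

Step 1 — counting 44 days from June 1, 2031 (when the violation is discovered) gives a deadline of July 15, 2031; done July 14, 2031 — timely.
Step 2 — 14 and 44 days from July 14, 2031 (when the written notice is served) are July 28, 2031 and August 27, 2031 respectively; done July 30, 2031 — within the window.
Step 3 — counting 62 days from July 30, 2031 (when the cure demand is delivered) gives a deadline of September 30, 2031; completed July 31, 2031, before the deadline.
Step 4 — must wait 16 days from July 14, 2031 (when the written notice is served), so not before July 30, 2031; done August 3, 2031 — permitted.
Step 5 — counting 82 days from August 14, 2031 (end of the 11-day hold period, which began when the complaint is served on August 3, 2031) gives a deadline of November 4, 2031; November 16, 2031 misses that deadline by 12 days.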